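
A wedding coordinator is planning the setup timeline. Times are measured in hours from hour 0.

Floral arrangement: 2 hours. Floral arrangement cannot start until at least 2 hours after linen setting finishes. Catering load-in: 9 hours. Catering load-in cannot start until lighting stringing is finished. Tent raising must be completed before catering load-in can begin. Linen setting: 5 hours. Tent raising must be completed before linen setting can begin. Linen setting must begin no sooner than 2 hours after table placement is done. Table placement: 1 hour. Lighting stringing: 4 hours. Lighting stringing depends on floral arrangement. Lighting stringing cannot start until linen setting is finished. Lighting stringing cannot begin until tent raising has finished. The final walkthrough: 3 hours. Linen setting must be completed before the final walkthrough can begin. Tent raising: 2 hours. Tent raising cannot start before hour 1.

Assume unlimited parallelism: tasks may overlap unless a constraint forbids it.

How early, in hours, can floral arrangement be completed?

12

Table placement can start immediately at hour 0; it finishes at hour 1.
Tent raising waits on its own release at hour 1, so it starts at hour 1 and finishes at 1 + 2 = hour 3.
Linen setting has to wait for tent raising (finishes hour 3); table placement (finishes hour 1, plus 2-hour gap → hour 3). The latest of these is hour 3, so linen setting runs hour 3 to 3 + 5 = hour 8.
Floral arrangement cannot begin until linen setting (finishes hour 8, plus 2-hour gap → hour 10). It runs from hour 10 to 10 + 2 = hour 12.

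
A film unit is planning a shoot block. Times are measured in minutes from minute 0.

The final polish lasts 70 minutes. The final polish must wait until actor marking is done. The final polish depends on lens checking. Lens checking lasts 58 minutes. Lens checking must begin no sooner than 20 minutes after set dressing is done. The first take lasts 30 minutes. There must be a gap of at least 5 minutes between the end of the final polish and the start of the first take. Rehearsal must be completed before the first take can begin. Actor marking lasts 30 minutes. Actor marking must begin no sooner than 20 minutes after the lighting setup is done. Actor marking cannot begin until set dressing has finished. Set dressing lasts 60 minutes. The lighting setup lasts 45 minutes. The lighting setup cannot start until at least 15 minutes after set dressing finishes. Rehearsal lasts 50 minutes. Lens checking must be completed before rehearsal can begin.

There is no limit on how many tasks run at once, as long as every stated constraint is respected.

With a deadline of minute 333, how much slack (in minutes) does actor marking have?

Set dressing can start immediately at minute 0; it finishes at minute 60.
The lighting setup cannot begin until set dressing (finishes minute 60, plus 15-minute gap → minute 75). It runs from minute 75 to 75 + 45 = minute 120.
Actor marking cannot start until the lighting setup (finishes minute 120, plus 20-minute gap → minute 140); set dressing (finishes minute 60). The controlling bound is minute 140, so actor marking finishes at 140 + 30 = minute 170.

Working backward from the deadline:
To finish by minute 333, the first take (duration 30) must start no later than minute 303.
Since the first take (must start by minute 303, minus 5-minute gap → minute 298) depends on it, the final polish must finish by minute 298. Backing off its 70-minute duration gives a latest start of minute 228.
Actor marking feeds into the final polish (must start by minute 228); so actor marking must finish by minute 228 and therefore start by minute 198.
So actor marking can start as early as minute 140 and as late as minute 198, giving 198 − 140 = 58 minutes of slack.

58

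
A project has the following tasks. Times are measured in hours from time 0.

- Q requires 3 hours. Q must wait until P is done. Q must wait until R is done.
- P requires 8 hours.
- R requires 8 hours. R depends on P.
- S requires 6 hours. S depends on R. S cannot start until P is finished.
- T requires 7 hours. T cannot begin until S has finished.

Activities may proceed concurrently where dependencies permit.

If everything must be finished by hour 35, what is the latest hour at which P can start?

Q has no dependents, so it just needs to finish by hour 35. Starting by 35 − 3 = hour 32 achieves that.
T must finish by hour 35; it takes 7 hours, so it must start by 35 − 7 = hour 28.
Since T (must start by hour 28) depends on it, S must finish by hour 28. Backing off its 6-hour duration gives a latest start of hour 22.
R feeds Q (must start by hour 32); S (must start by hour 22). Taking the minimum, R must finish by hour 22 and start by 22 − 8 = hour 14.
P has several dependents: Q (must start by hour 32); R (must start by hour 14); S (must start by hour 22). The earliest of those limits is hour 14, so P must start by 14 − 8 = hour 6.

6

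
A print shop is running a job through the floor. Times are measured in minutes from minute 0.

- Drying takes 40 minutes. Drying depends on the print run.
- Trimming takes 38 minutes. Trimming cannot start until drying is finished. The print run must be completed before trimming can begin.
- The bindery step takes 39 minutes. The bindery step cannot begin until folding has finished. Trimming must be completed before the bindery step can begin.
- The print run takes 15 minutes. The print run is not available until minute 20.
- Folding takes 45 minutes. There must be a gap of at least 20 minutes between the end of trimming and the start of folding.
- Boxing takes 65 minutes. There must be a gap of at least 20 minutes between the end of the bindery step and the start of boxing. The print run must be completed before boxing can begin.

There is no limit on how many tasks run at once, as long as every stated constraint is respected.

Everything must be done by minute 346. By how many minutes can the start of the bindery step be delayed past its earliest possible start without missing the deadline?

44

After its own release at minute 20, the print run can start at minute 20 and finishes at minute 35.
Drying waits on the print run (finishes minute 35), so it starts at minute 35 and finishes at 35 + 40 = minute 75.
Trimming has to wait for drying (finishes minute 75); the print run (finishes minute 35). The latest of these is minute 75, so trimming runs minute 75 to 75 + 38 = minute 113.
Folding cannot begin until trimming (finishes minute 113, plus 20-minute gap → minute 133). It runs from minute 133 to 133 + 45 = minute 178.
The bindery step cannot start until folding (finishes minute 178); trimming (finishes minute 113). The controlling bound is minute 178, so the bindery step finishes at 178 + 39 = minute 217.

Working backward from the deadline:
To finish by minute 346, boxing (duration 65) must start no later than minute 281.
Since boxing (must start by minute 281, minus 20-minute gap → minute 261) depends on it, the bindery step must finish by minute 261. Backing off its 39-minute duration gives a latest start of minute 222.
So the bindery step can start as early as minute 178 and as late as minute 222, giving 222 − 178 = 44 minutes of slack.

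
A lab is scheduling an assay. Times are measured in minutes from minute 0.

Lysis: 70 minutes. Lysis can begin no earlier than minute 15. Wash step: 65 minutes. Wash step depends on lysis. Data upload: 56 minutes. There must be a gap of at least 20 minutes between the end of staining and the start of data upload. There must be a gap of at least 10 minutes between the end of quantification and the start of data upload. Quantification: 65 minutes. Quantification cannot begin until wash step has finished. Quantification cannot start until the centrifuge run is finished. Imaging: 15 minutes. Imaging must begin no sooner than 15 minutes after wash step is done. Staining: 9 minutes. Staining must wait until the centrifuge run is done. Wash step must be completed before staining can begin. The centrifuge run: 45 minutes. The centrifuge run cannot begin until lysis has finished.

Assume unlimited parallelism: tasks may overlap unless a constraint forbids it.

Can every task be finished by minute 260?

After its own release at minute 15, lysis can start at minute 15 and finishes at minute 85.
After lysis (finishes minute 85), wash step can start at minute 85 and finishes at minute 150.
After wash step (finishes minute 150, plus 15-minute gap → minute 165), imaging can start at minute 165 and finishes at minute 180.
The centrifuge run waits on lysis (finishes minute 85), so it starts at minute 85 and finishes at 85 + 45 = minute 130.
Quantification needs all of wash step (finishes minute 150); the centrifuge run (finishes minute 130). That puts its earliest start at minute 150; it finishes at 150 + 65 = minute 215.
For staining: the centrifuge run (finishes minute 130); wash step (finishes minute 150). Taking the maximum gives a start of minute 150, and it finishes at 150 + 9 = minute 159.
Data upload has to wait for staining (finishes minute 159, plus 20-minute gap → minute 179); quantification (finishes minute 215, plus 10-minute gap → minute 225). The latest of these is minute 225, so data upload runs minute 225 to 225 + 56 = minute 281.
The earliest everything can be done is minute 281, which is after the deadline of 260, so it is not possible.

No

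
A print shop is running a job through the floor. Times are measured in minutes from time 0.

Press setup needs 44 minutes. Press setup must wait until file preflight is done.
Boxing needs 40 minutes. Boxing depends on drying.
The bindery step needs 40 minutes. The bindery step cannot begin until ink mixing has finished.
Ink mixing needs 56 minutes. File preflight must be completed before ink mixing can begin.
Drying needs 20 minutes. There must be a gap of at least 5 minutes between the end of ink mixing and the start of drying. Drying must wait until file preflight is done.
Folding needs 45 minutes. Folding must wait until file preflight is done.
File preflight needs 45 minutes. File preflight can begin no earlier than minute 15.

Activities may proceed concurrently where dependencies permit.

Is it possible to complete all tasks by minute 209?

After its own release at minute 15, file preflight can start at minute 15 and finishes at minute 60.
After file preflight (finishes minute 60), folding can start at minute 60 and finishes at minute 105.
Press setup cannot begin until file preflight (finishes minute 60). It runs from minute 60 to 60 + 44 = minute 104.
After file preflight (finishes minute 60), ink mixing can start at minute 60 and finishes at minute 116.
After ink mixing (finishes minute 116), the bindery step can start at minute 116 and finishes at minute 156.
Drying cannot start until ink mixing (finishes minute 116, plus 5-minute gap → minute 121); file preflight (finishes minute 60). The controlling bound is minute 121, so drying finishes at 121 + 20 = minute 141.
Boxing waits on drying (finishes minute 141), so it starts at minute 141 and finishes at 141 + 40 = minute 181.
Every task is finished by minute 181, which is no later than the deadline of 209, so the schedule is feasible.

Yes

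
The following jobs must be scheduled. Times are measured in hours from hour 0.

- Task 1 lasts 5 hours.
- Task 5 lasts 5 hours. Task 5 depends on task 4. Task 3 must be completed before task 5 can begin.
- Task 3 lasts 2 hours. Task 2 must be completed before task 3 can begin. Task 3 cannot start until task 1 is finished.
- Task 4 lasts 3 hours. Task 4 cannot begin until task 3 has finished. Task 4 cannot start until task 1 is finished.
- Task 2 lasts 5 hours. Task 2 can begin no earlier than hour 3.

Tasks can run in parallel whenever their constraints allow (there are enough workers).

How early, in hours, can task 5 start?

13

Task 2 waits on its own release at hour 3, so it starts at hour 3 and finishes at 3 + 5 = hour 8.
Task 1 can start immediately at hour 0; it finishes at hour 5.
Task 3 needs all of task 2 (finishes hour 8); task 1 (finishes hour 5). That puts its earliest start at hour 8; it finishes at 8 + 2 = hour 10.
Task 4 needs all of task 3 (finishes hour 10); task 1 (finishes hour 5). That puts its earliest start at hour 10; it finishes at 10 + 3 = hour 13.
Task 5 waits on task 4 (finishes hour 13); task 3 (finishes hour 10). The latest of these is hour 13, which is the earliest task 5 can start.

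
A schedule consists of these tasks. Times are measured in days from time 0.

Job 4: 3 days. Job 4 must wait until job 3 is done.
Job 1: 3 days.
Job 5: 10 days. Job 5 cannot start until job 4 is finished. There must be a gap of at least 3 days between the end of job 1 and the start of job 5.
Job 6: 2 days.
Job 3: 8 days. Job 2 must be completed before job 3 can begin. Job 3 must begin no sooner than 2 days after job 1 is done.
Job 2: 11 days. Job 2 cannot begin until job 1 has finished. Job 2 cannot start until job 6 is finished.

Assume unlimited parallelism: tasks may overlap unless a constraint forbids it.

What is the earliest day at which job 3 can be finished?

Job 6 has no prerequisites, so it starts at day 0 and finishes at day 2.
Job 1 can start immediately at day 0; it finishes at day 3.
For job 2: job 1 (finishes day 3); job 6 (finishes day 2). Taking the maximum gives a start of day 3, and it finishes at 3 + 11 = day 14.
Job 3 cannot start until job 2 (finishes day 14); job 1 (finishes day 3, plus 2-day gap → day 5). The controlling bound is day 14, so job 3 finishes at 14 + 8 = day 22.

22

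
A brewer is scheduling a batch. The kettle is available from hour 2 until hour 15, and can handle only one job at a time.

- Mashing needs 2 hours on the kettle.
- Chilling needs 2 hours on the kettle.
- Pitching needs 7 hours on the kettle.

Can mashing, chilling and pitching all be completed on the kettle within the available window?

The kettle window is 15 − 2 = 13 hours.
Running back to back, the jobs need 2 + 2 + 7 = 11 hours on the kettle.
Since 11 ≤ 13, they fit within the window.

Yes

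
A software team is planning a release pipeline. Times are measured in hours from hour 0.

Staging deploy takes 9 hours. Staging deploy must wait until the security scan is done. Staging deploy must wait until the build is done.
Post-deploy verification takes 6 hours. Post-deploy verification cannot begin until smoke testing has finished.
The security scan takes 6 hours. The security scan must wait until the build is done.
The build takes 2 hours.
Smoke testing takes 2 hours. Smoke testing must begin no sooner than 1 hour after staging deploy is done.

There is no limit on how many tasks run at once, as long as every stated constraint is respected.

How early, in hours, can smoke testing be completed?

20

Nothing blocks the build, so it runs from hour 0 to hour 2.
After the build (finishes hour 2), the security scan can start at hour 2 and finishes at hour 8.
Staging deploy has to wait for the security scan (finishes hour 8); the build (finishes hour 2). The latest of these is hour 8, so staging deploy runs hour 8 to 8 + 9 = hour 17.
After staging deploy (finishes hour 17, plus 1-hour gap → hour 18), smoke testing can start at hour 18 and finishes at hour 20.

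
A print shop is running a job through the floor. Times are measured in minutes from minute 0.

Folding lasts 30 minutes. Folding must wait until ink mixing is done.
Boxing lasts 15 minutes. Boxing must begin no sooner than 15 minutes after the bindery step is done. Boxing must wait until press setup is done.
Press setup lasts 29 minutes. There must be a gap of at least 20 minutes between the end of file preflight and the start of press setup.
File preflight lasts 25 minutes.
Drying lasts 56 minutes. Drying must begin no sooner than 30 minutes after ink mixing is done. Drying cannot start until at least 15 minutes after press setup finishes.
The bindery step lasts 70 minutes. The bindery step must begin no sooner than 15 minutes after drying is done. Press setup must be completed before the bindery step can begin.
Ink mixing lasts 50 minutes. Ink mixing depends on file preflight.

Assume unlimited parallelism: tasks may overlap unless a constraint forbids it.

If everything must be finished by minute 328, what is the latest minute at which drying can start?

Boxing must finish by minute 328; it takes 15 minutes, so it must start by 328 − 15 = minute 313.
Since boxing (must start by minute 313, minus 15-minute gap → minute 298) depends on it, the bindery step must finish by minute 298. Backing off its 70-minute duration gives a latest start of minute 228.
Drying has to be done before the bindery step (must start by minute 228, minus 15-minute gap → minute 213). That means finishing by minute 213, i.e. starting by 213 − 56 = minute 157.

157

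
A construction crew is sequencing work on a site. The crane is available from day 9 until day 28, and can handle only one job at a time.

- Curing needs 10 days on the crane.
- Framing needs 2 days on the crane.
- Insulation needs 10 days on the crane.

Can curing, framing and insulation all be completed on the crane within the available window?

No

The crane window is 28 − 9 = 19 days.
Running back to back, the jobs need 10 + 2 + 10 = 22 days on the crane.
Since 22 > 19, they cannot all fit.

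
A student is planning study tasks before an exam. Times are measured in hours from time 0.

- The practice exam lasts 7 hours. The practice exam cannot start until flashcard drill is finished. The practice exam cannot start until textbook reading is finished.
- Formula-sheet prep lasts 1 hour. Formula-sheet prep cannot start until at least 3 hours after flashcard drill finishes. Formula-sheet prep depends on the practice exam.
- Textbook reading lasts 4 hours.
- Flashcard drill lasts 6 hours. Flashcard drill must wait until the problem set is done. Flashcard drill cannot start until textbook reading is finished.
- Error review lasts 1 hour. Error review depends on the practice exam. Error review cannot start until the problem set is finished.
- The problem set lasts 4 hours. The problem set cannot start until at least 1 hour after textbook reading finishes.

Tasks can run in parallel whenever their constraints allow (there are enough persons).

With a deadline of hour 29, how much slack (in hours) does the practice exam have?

6

Textbook reading can start immediately at hour 0; it finishes at hour 4.
The problem set cannot begin until textbook reading (finishes hour 4, plus 1-hour gap → hour 5). It runs from hour 5 to 5 + 4 = hour 9.
Flashcard drill cannot start until the problem set (finishes hour 9); textbook reading (finishes hour 4). The controlling bound is hour 9, so flashcard drill finishes at 9 + 6 = hour 15.
The practice exam has to wait for flashcard drill (finishes hour 15); textbook reading (finishes hour 4). The latest of these is hour 15, so the practice exam runs hour 15 to 15 + 7 = hour 22.

Working backward from the deadline:
Error review must finish by hour 29; it takes 1 hour, so it must start by 29 − 1 = hour 28.
Formula-sheet prep must finish by hour 29; it takes 1 hour, so it must start by 29 − 1 = hour 28.
The practice exam must finish in time for error review (must start by hour 28); formula-sheet prep (must start by hour 28). The tightest is hour 28, so the practice exam must start by 28 − 7 = hour 21.
So the practice exam can start as early as hour 15 and as late as hour 21, giving 21 − 15 = 6 hours of slack.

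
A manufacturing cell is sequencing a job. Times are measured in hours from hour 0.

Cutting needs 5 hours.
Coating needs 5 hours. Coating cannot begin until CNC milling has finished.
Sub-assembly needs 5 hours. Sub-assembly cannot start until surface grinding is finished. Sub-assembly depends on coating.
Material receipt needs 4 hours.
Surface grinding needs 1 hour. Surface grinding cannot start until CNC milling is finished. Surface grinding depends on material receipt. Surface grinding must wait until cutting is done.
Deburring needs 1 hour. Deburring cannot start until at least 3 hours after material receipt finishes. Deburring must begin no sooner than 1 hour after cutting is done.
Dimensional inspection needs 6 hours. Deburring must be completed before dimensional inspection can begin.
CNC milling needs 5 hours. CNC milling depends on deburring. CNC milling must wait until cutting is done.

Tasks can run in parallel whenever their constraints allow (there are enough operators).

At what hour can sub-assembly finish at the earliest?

23

Cutting has no prerequisites, so it starts at hour 0 and finishes at hour 5.
Material receipt has no prerequisites, so it starts at hour 0 and finishes at hour 4.
For deburring: material receipt (finishes hour 4, plus 3-hour gap → hour 7); cutting (finishes hour 5, plus 1-hour gap → hour 6). Taking the maximum gives a start of hour 7, and it finishes at 7 + 1 = hour 8.
CNC milling needs all of deburring (finishes hour 8); cutting (finishes hour 5). That puts its earliest start at hour 8; it finishes at 8 + 5 = hour 13.
Coating waits on CNC milling (finishes hour 13), so it starts at hour 13 and finishes at 13 + 5 = hour 18.
For surface grinding: CNC milling (finishes hour 13); material receipt (finishes hour 4); cutting (finishes hour 5). Taking the maximum gives a start of hour 13, and it finishes at 13 + 1 = hour 14.
Sub-assembly has to wait for surface grinding (finishes hour 14); coating (finishes hour 18). The latest of these is hour 18, so sub-assembly runs hour 18 to 18 + 5 = hour 23.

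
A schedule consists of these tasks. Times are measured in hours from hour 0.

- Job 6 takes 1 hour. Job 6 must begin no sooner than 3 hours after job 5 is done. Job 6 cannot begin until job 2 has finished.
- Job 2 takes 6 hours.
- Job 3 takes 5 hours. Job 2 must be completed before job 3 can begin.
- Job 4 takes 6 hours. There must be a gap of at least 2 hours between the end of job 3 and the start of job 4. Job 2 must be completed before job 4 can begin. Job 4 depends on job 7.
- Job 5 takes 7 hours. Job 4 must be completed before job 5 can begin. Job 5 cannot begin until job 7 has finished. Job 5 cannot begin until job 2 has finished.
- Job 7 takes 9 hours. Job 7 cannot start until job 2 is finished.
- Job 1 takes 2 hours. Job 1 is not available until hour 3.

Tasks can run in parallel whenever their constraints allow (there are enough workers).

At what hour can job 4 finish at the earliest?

Job 2 can start immediately at hour 0; it finishes at hour 6.
Job 7 waits on job 2 (finishes hour 6), so it starts at hour 6 and finishes at 6 + 9 = hour 15.
Job 3 waits on job 2 (finishes hour 6), so it starts at hour 6 and finishes at 6 + 5 = hour 11.
For job 4: job 3 (finishes hour 11, plus 2-hour gap → hour 13); job 2 (finishes hour 6); job 7 (finishes hour 15). Taking the maximum gives a start of hour 15, and it finishes at 15 + 6 = hour 21.

21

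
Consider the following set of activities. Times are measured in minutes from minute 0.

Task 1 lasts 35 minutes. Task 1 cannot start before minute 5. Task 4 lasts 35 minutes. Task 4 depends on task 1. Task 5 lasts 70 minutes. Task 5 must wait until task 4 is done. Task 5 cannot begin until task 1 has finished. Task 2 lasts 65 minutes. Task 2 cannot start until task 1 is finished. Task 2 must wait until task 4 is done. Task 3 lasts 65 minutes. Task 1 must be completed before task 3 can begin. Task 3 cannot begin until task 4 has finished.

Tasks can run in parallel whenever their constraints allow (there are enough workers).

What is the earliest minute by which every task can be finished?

Task 1 waits on its own release at minute 5, so it starts at minute 5 and finishes at 5 + 35 = minute 40.
Task 4 waits on task 1 (finishes minute 40), so it starts at minute 40 and finishes at 40 + 35 = minute 75.
Task 5 has to wait for task 4 (finishes minute 75); task 1 (finishes minute 40). The latest of these is minute 75, so task 5 runs minute 75 to 75 + 70 = minute 145.
Task 3 has to wait for task 1 (finishes minute 40); task 4 (finishes minute 75). The latest of these is minute 75, so task 3 runs minute 75 to 75 + 65 = minute 140.
Task 2 needs all of task 1 (finishes minute 40); task 4 (finishes minute 75). That puts its earliest start at minute 75; it finishes at 75 + 65 = minute 140.
All tasks are finished once the last one completes. Finish times: Task 1 at 40, Task 2 at 140, Task 3 at 140, Task 4 at 75, Task 5 at 145. The latest is minute 145.

145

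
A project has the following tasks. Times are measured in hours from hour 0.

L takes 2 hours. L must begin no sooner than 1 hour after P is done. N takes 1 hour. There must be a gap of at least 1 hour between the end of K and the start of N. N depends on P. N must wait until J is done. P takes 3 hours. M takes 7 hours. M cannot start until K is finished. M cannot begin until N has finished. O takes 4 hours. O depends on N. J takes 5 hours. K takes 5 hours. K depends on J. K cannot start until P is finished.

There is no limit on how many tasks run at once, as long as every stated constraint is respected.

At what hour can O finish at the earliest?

P has no prerequisites, so it starts at hour 0 and finishes at hour 3.
J has no prerequisites, so it starts at hour 0 and finishes at hour 5.
K cannot start until J (finishes hour 5); P (finishes hour 3). The controlling bound is hour 5, so K finishes at 5 + 5 = hour 10.
N needs all of K (finishes hour 10, plus 1-hour gap → hour 11); P (finishes hour 3); J (finishes hour 5). That puts its earliest start at hour 11; it finishes at 11 + 1 = hour 12.
O waits on N (finishes hour 12), so it starts at hour 12 and finishes at 12 + 4 = hour 16.

16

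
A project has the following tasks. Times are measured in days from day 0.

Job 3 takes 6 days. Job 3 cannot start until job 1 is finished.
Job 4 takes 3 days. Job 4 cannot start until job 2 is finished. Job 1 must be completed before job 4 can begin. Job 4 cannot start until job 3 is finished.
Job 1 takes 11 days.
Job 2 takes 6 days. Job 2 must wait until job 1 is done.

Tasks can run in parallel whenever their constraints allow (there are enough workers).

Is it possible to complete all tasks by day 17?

Nothing blocks job 1, so it runs from day 0 to day 11.
Job 3 waits on job 1 (finishes day 11), so it starts at day 11 and finishes at 11 + 6 = day 17.
Job 2 waits on job 1 (finishes day 11), so it starts at day 11 and finishes at 11 + 6 = day 17.
For job 4: job 2 (finishes day 17); job 1 (finishes day 11); job 3 (finishes day 17). Taking the maximum gives a start of day 17, and it finishes at 17 + 3 = day 20.
The earliest everything can be done is day 20, which is after the deadline of 17, so it is not possible.

No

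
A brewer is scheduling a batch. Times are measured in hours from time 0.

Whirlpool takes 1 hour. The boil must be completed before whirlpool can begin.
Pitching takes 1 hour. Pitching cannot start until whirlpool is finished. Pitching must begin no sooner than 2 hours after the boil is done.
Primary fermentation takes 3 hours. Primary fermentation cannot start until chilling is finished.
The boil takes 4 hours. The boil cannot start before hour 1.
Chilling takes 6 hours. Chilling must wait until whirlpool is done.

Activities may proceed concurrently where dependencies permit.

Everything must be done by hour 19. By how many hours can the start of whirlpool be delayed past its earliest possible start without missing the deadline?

4

The boil cannot begin until its own release at hour 1. It runs from hour 1 to 1 + 4 = hour 5.
After the boil (finishes hour 5), whirlpool can start at hour 5 and finishes at hour 6.

Working backward from the deadline:
Primary fermentation has no dependents, so it just needs to finish by hour 19. Starting by 19 − 3 = hour 16 achieves that.
Chilling feeds into primary fermentation (must start by hour 16); so chilling must finish by hour 16 and therefore start by hour 10.
Pitching has no dependents, so it just needs to finish by hour 19. Starting by 19 − 1 = hour 18 achieves that.
Whirlpool feeds chilling (must start by hour 10); pitching (must start by hour 18). Taking the minimum, whirlpool must finish by hour 10 and start by 10 − 1 = hour 9.
So whirlpool can start as early as hour 5 and as late as hour 9, giving 9 − 5 = 4 hours of slack.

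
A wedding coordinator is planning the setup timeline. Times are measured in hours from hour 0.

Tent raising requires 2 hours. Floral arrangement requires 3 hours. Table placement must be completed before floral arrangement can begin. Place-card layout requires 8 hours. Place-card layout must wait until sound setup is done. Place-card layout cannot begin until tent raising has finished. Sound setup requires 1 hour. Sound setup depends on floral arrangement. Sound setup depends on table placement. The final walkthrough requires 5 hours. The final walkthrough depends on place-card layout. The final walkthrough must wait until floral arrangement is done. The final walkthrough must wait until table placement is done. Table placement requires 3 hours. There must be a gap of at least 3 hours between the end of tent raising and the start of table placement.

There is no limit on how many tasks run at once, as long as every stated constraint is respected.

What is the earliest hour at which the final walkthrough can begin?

Tent raising can start immediately at hour 0; it finishes at hour 2.
After tent raising (finishes hour 2, plus 3-hour gap → hour 5), table placement can start at hour 5 and finishes at hour 8.
Floral arrangement waits on table placement (finishes hour 8), so it starts at hour 8 and finishes at 8 + 3 = hour 11.
Sound setup has to wait for floral arrangement (finishes hour 11); table placement (finishes hour 8). The latest of these is hour 11, so sound setup runs hour 11 to 11 + 1 = hour 12.
For place-card layout: sound setup (finishes hour 12); tent raising (finishes hour 2). Taking the maximum gives a start of hour 12, and it finishes at 12 + 8 = hour 20.
The final walkthrough waits on place-card layout (finishes hour 20); floral arrangement (finishes hour 11); table placement (finishes hour 8). The latest of these is hour 20, which is the earliest the final walkthrough can start.

20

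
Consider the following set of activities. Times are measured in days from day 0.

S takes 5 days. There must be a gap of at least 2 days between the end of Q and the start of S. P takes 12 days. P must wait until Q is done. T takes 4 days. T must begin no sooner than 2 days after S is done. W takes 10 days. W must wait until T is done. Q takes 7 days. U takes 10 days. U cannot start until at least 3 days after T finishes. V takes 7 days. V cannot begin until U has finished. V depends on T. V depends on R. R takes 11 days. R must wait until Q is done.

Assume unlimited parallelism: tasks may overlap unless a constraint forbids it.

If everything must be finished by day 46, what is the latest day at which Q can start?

Nothing follows P; the deadline of day 46 is its only limit. It must start by 46 − 12 = day 34.
V must finish by day 46; it takes 7 days, so it must start by 46 − 7 = day 39.
R has to be done before V (must start by day 39). That means finishing by day 39, i.e. starting by 39 − 11 = day 28.
U has to be done before V (must start by day 39). That means finishing by day 39, i.e. starting by 39 − 10 = day 29.
W has no dependents, so it just needs to finish by day 46. Starting by 46 − 10 = day 36 achieves that.
T feeds U (must start by day 29, minus 3-day gap → day 26); V (must start by day 39); W (must start by day 36). Taking the minimum, T must finish by day 26 and start by 26 − 4 = day 22.
S has to be done before T (must start by day 22, minus 2-day gap → day 20). That means finishing by day 20, i.e. starting by 20 − 5 = day 15.
Q has several dependents: P (must start by day 34); R (must start by day 28); S (must start by day 15, minus 2-day gap → day 13). The earliest of those limits is day 13, so Q must start by 13 − 7 = day 6.

6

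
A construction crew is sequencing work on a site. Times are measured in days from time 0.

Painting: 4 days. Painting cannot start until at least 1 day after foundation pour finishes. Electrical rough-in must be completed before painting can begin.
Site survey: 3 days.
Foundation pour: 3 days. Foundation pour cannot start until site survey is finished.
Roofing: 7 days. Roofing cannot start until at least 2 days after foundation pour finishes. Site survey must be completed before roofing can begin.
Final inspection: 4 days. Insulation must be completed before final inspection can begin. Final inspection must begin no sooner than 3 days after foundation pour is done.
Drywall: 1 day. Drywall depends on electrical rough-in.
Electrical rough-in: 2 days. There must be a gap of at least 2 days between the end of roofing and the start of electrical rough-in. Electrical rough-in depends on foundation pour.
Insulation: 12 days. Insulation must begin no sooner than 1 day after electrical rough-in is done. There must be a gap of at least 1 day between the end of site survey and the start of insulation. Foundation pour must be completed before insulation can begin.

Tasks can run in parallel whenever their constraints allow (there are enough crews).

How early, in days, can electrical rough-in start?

Nothing blocks site survey, so it runs from day 0 to day 3.
After site survey (finishes day 3), foundation pour can start at day 3 and finishes at day 6.
Roofing cannot start until foundation pour (finishes day 6, plus 2-day gap → day 8); site survey (finishes day 3). The controlling bound is day 8, so roofing finishes at 8 + 7 = day 15.
Electrical rough-in waits on roofing (finishes day 15, plus 2-day gap → day 17); foundation pour (finishes day 6). The latest of these is day 17, which is the earliest electrical rough-in can start.

17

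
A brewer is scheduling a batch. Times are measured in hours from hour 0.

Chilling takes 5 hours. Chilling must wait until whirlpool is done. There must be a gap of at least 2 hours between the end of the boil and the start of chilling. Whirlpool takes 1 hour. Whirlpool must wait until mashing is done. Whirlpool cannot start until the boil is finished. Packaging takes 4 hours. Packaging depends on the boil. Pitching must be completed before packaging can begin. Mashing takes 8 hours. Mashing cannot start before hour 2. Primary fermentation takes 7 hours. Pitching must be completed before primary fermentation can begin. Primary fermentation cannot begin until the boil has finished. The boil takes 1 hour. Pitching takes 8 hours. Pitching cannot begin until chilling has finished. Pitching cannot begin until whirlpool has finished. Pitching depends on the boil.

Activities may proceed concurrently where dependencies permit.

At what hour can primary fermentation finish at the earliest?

31

The boil has no prerequisites, so it starts at hour 0 and finishes at hour 1.
Mashing waits on its own release at hour 2, so it starts at hour 2 and finishes at 2 + 8 = hour 10.
Whirlpool needs all of mashing (finishes hour 10); the boil (finishes hour 1). That puts its earliest start at hour 10; it finishes at 10 + 1 = hour 11.
For chilling: whirlpool (finishes hour 11); the boil (finishes hour 1, plus 2-hour gap → hour 3). Taking the maximum gives a start of hour 11, and it finishes at 11 + 5 = hour 16.
Pitching cannot start until chilling (finishes hour 16); whirlpool (finishes hour 11); the boil (finishes hour 1). The controlling bound is hour 16, so pitching finishes at 16 + 8 = hour 24.
Primary fermentation has to wait for pitching (finishes hour 24); the boil (finishes hour 1). The latest of these is hour 24, so primary fermentation runs hour 24 to 24 + 7 = hour 31.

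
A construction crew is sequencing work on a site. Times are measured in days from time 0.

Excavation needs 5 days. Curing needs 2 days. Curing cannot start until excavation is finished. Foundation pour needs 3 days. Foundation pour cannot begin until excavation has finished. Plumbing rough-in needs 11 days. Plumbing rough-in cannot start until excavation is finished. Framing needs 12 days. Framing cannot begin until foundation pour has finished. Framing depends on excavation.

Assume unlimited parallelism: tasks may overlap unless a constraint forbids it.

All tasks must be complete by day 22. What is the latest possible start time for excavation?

2

To finish by day 22, framing (duration 12) must start no later than day 10.
Foundation pour must finish before framing (must start by day 10). With a 3-day duration, foundation pour must start by 10 − 3 = day 7.
Curing must finish by day 22; it takes 2 days, so it must start by 22 − 2 = day 20.
Nothing follows plumbing rough-in; the deadline of day 22 is its only limit. It must start by 22 − 11 = day 11.
For excavation: foundation pour (must start by day 7); curing (must start by day 20); framing (must start by day 10); plumbing rough-in (must start by day 11). The most restrictive is day 7; with a 5-day duration, excavation must start by day 2.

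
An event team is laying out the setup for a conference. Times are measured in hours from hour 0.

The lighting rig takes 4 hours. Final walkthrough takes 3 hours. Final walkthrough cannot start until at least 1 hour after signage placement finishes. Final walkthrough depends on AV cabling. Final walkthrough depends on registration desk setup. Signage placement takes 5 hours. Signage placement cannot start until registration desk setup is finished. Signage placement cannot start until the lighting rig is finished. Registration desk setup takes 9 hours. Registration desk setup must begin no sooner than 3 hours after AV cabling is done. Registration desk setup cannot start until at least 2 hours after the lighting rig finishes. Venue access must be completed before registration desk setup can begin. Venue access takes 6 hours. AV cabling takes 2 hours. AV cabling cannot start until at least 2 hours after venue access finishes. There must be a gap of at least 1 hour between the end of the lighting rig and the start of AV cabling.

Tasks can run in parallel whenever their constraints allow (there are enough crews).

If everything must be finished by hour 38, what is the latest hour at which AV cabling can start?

Final walkthrough has no dependents, so it just needs to finish by hour 38. Starting by 38 − 3 = hour 35 achieves that.
Signage placement has to be done before final walkthrough (must start by hour 35, minus 1-hour gap → hour 34). That means finishing by hour 34, i.e. starting by 34 − 5 = hour 29.
Registration desk setup feeds signage placement (must start by hour 29); final walkthrough (must start by hour 35). Taking the minimum, registration desk setup must finish by hour 29 and start by 29 − 9 = hour 20.
AV cabling feeds registration desk setup (must start by hour 20, minus 3-hour gap → hour 17); final walkthrough (must start by hour 35). Taking the minimum, AV cabling must finish by hour 17 and start by 17 − 2 = hour 15.

15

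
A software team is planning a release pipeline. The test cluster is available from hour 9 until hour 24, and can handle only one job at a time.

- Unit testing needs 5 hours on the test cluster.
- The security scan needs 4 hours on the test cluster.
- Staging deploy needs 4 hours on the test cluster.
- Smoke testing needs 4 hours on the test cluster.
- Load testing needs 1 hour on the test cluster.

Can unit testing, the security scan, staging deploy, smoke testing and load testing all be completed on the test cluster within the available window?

No

The test cluster window is 24 − 9 = 15 hours.
Running back to back, the jobs need 5 + 4 + 4 + 4 + 1 = 18 hours on the test cluster.
Since 18 > 15, they cannot all fit.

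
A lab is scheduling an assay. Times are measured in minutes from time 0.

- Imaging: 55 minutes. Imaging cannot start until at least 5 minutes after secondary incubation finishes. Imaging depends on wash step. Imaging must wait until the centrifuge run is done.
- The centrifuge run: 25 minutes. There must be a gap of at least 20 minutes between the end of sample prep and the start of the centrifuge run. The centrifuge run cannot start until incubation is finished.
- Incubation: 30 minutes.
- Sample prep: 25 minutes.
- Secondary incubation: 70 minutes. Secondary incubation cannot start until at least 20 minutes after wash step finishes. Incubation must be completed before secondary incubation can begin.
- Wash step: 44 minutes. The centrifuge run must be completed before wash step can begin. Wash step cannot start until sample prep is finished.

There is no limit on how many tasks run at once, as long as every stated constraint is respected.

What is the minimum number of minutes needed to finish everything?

Incubation has no prerequisites, so it starts at minute 0 and finishes at minute 30.
Nothing blocks sample prep, so it runs from minute 0 to minute 25.
The centrifuge run has to wait for sample prep (finishes minute 25, plus 20-minute gap → minute 45); incubation (finishes minute 30). The latest of these is minute 45, so the centrifuge run runs minute 45 to 45 + 25 = minute 70.
For wash step: the centrifuge run (finishes minute 70); sample prep (finishes minute 25). Taking the maximum gives a start of minute 70, and it finishes at 70 + 44 = minute 114.
Secondary incubation cannot start until wash step (finishes minute 114, plus 20-minute gap → minute 134); incubation (finishes minute 30). The controlling bound is minute 134, so secondary incubation finishes at 134 + 70 = minute 204.
Imaging cannot start until secondary incubation (finishes minute 204, plus 5-minute gap → minute 209); wash step (finishes minute 114); the centrifuge run (finishes minute 70). The controlling bound is minute 209, so imaging finishes at 209 + 55 = minute 264.
All tasks are finished once the last one completes. Finish times: Sample prep at 25, Incubation at 30, The centrifuge run at 70, Wash step at 114, Secondary incubation at 204, Imaging at 264. The latest is minute 264.

264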